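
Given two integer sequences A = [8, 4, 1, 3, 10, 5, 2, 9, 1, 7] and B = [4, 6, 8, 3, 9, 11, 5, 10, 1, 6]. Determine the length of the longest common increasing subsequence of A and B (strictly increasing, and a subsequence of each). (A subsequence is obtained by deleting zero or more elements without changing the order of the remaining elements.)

A longest common strictly increasing subsequence is 4, 9 (length 2); it appears in order in both A and B, and no longer such subsequence exists.

2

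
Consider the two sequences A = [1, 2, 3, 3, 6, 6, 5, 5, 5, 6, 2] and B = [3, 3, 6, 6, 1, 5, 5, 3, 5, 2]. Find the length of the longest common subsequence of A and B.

8

Backtracking the LCS table gives one alignment: 3 (A3,B1) → 3 (A4,B2) → 6 (A5,B3) → 6 (A6,B4) → 5 (A7,B6) → 5 (A8,B7) → 5 (A9,B9) → 2 (A11,B10).
So the longest common subsequence has length 8.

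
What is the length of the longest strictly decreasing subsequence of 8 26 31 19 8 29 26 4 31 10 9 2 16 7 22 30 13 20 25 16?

Let dp[i] be the longest decreasing subsequence ending at position i. Then dp = [1, 1, 1, 2, 3, 2, 3, 4, 1, 4, 5, 6, 4, 6, 4, 2, 5, 5, 4, 6].
The maximum is 6; one witness is 31, 29, 26, 10, 9, 2 at positions 3,6,7,10,11,12.

6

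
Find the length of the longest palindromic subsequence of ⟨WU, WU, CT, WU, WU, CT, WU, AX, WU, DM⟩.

8

One longest palindromic subsequence is WU WU CT WU WU CT WU WU (positions 1,2,3,4,5,6,7,9); it reads the same forward and backward, and the interval DP gives dp[1][10] = 8.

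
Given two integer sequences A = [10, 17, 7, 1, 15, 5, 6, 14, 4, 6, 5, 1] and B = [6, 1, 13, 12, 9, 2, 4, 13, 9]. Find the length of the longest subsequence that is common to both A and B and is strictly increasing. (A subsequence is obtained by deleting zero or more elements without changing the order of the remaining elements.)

2

A longest common strictly increasing subsequence is 1, 4 (length 2); it appears in order in both A and B, and no longer such subsequence exists.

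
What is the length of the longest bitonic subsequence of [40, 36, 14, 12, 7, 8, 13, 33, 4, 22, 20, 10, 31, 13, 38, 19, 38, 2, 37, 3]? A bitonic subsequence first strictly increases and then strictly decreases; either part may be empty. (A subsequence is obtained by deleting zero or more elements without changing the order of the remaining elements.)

8

One longest bitonic subsequence is 7, 8, 13, 33, 22, 20, 19, 3 (positions 5,6,7,8,10,11,16,20): it rises to 33 then falls. Length 8 is optimal.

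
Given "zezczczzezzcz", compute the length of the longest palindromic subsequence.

9

Using dp[i][j] = 2 + dp[i+1][j−1] if the ends match, else max(dp[i+1][j], dp[i][j−1]):
dp[1][13] = 9. A witness is zczzezzcz at positions 1,4,5,7,9,10,11,12,13.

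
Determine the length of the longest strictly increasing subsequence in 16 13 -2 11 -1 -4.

2

Let dp[i] be the longest increasing subsequence ending at position i. Then dp = [1, 1, 1, 2, 2, 1].
The maximum is 2; one witness is -2, 11 at positions 3,4.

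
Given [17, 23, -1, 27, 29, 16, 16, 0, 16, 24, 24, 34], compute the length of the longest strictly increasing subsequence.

Scanning left to right, the best length ending at each element is: 17→1, 23→2, -1→1, 27→3, 29→4, 16→2, 16→2, 0→2, 16→3, 24→4, 24→4, 34→5.
So the longest increasing subsequence has length 5, e.g. 17, 23, 27, 29, 34.

5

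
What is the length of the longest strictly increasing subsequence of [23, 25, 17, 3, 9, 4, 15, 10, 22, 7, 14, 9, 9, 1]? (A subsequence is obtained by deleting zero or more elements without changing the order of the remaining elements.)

Let dp[i] be the longest increasing subsequence ending at position i. Then dp = [1, 2, 1, 1, 2, 2, 3, 3, 4, 3, 4, 4, 4, 1].
The maximum is 4; one witness is 3, 9, 15, 22 at positions 4,5,7,9.

4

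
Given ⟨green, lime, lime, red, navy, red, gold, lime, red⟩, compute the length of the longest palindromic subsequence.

One longest palindromic subsequence is lime red navy red lime (positions 3,4,5,6,8); it reads the same forward and backward, and the interval DP gives dp[1][9] = 5.

5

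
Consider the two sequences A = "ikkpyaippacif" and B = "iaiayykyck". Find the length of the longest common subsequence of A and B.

A longest common subsequence is iaiac (length 5); the LCS DP confirms no longer common subsequence exists.

5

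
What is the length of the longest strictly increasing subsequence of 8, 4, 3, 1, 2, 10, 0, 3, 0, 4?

Let dp[i] be the longest increasing subsequence ending at position i. Then dp = [1, 1, 1, 1, 2, 3, 1, 3, 1, 4].
The maximum is 4; one witness is 1, 2, 3, 4 at positions 4,5,8,10.

4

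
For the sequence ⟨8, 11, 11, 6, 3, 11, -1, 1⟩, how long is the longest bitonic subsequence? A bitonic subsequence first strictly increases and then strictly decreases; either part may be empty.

Let inc[i] be the LIS ending at i and dec[i] the longest strictly decreasing subsequence starting at i. inc = [1, 2, 2, 1, 1, 2, 1, 2], dec = [4, 4, 4, 3, 2, 2, 1, 1].
max_i inc[i]+dec[i]−1 = 5, with one witness 8, 11, 6, 3, 1.

5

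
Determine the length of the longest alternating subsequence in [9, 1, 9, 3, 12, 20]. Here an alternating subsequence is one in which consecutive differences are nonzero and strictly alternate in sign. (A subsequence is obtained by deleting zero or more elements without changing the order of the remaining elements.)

5

A longest alternating subsequence is 9, 1, 9, 3, 12 (positions 1,2,3,4,5); its 4 consecutive differences strictly alternate in sign, and length 5 is optimal.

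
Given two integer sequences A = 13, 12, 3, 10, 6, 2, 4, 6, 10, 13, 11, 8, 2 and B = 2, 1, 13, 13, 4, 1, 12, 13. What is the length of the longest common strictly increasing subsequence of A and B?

3

A longest common strictly increasing subsequence is 2, 4, 13 (length 3); it appears in order in both A and B, and no longer such subsequence exists.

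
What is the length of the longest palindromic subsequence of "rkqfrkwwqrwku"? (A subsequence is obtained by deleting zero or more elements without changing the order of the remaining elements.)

6

One longest palindromic subsequence is krwwrk (positions 2,5,7,8,10,12); it reads the same forward and backward, and the interval DP gives dp[1][13] = 6.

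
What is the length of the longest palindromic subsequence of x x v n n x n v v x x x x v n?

Using dp[i][j] = 2 + dp[i+1][j−1] if the ends match, else max(dp[i+1][j], dp[i][j−1]):
dp[1][15] = 9. A witness is xxvnxnvxx at positions 1,2,3,5,6,7,9,12,13.

9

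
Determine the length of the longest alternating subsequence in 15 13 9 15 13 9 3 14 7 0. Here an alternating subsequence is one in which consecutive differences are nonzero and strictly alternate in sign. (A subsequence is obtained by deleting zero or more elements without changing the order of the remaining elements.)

A longest alternating subsequence is 15, 13, 15, 13, 14, 7 (positions 1,2,4,5,8,9); its 5 consecutive differences strictly alternate in sign, and length 6 is optimal.

6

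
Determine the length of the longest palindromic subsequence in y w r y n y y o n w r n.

One longest palindromic subsequence is rnyynr (positions 3,5,6,7,9,11); it reads the same forward and backward, and the interval DP gives dp[1][12] = 6.

6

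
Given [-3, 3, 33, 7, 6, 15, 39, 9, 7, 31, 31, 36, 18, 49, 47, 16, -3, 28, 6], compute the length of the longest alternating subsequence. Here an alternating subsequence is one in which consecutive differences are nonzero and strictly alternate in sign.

11

Track the best alternating length ending on an up-step vs a down-step at each position: up/down = 1/1, 2/1, 2/1, 2/3, 2/3, 4/3, 4/1, 4/5, 4/5, 6/5, 6/5, 6/5, 6/7, 8/1, 8/9, 6/9, 1/9, 10/9, 10/11.
The maximum over both is 11; one such subsequence is -3, 33, 7, 15, 9, 31, 18, 49, 16, 28, 6.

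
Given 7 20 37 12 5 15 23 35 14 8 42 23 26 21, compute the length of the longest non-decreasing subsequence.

One longest non-decreasing subsequence is 7, 12, 15, 23, 35, 42 (positions 1,4,6,7,8,11), of length 6; no longer one exists.

6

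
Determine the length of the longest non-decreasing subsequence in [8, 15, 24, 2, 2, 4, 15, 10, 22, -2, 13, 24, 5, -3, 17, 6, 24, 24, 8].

Let dp[i] be the longest non-decreasing subsequence ending at position i. Then dp = [1, 2, 3, 1, 2, 3, 4, 4, 5, 1, 5, 6, 4, 1, 6, 5, 7, 8, 6].
The maximum is 8; one witness is 2, 2, 4, 15, 22, 24, 24, 24 at positions 4,5,6,7,9,12,17,18.

8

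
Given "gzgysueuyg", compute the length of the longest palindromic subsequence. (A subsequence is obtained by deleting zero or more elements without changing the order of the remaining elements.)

7

One longest palindromic subsequence is gyueuyg (positions 1,4,6,7,8,9,10); it reads the same forward and backward, and the interval DP gives dp[1][10] = 7.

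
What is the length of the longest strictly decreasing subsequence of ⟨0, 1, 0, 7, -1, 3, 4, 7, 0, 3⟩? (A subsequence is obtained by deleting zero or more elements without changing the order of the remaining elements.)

3

Scanning left to right, the best length ending at each element is: 0→1, 1→1, 0→2, 7→1, -1→3, 3→2, 4→2, 7→1, 0→3, 3→3.
So the longest decreasing subsequence has length 3, e.g. 1, 0, -1.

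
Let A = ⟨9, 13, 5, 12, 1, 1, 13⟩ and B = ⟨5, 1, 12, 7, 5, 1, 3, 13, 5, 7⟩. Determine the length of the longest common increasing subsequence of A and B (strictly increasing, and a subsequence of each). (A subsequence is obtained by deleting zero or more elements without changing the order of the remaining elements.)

3

For each value that appears in both, track the longest common increasing run ending there.
The best achievable length is 3; one witness is 5, 12, 13 (A-positions 3,4,7, B-positions 1,3,8).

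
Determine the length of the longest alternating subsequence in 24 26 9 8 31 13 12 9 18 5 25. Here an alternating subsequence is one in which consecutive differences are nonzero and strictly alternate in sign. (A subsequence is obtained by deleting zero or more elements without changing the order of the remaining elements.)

8

Track the best alternating length ending on an up-step vs a down-step at each position: up/down = 1/1, 2/1, 1/3, 1/3, 4/1, 4/5, 4/5, 4/5, 6/5, 1/7, 8/5.
The maximum over both is 8; one such subsequence is 24, 26, 9, 31, 13, 18, 5, 25.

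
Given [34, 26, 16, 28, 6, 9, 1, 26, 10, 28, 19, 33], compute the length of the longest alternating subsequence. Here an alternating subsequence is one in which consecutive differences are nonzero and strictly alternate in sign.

11

A longest alternating subsequence is 34, 26, 28, 6, 9, 1, 26, 10, 28, 19, 33 (positions 1,2,4,5,6,7,8,9,10,11,12); its 10 consecutive differences strictly alternate in sign, and length 11 is optimal.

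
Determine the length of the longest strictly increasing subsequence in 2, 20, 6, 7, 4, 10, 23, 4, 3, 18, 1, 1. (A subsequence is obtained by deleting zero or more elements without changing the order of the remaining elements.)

5

Let dp[i] be the longest increasing subsequence ending at position i. Then dp = [1, 2, 2, 3, 2, 4, 5, 2, 2, 5, 1, 1].
The maximum is 5; one witness is 2, 6, 7, 10, 23 at positions 1,3,4,6,7.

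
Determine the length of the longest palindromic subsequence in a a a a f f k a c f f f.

One longest palindromic subsequence is fffff (positions 5,6,10,11,12); it reads the same forward and backward, and the interval DP gives dp[1][12] = 5.

5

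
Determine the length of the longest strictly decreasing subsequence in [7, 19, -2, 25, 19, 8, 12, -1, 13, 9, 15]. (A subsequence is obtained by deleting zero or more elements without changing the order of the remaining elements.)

Scanning left to right, the best length ending at each element is: 7→1, 19→1, -2→2, 25→1, 19→2, 8→3, 12→3, -1→4, 13→3, 9→4, 15→3.
So the longest decreasing subsequence has length 4, e.g. 25, 19, 8, -1.

4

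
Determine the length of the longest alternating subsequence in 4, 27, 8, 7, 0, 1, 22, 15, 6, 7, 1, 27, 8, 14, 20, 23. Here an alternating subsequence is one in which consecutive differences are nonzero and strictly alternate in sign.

Track the best alternating length ending on an up-step vs a down-step at each position: up/down = 1/1, 2/1, 2/3, 2/3, 1/3, 4/3, 4/3, 4/5, 4/5, 6/5, 4/7, 8/1, 8/9, 10/9, 10/9, 10/9.
The maximum over both is 10; one such subsequence is 4, 27, 8, 22, 6, 7, 1, 27, 8, 14.

10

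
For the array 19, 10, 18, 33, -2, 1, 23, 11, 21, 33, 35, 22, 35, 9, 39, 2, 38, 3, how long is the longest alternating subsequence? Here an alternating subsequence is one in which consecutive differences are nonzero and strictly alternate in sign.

14

Track the best alternating length ending on an up-step vs a down-step at each position: up/down = 1/1, 1/2, 3/2, 3/1, 1/4, 5/4, 5/4, 5/6, 7/6, 7/1, 7/1, 7/8, 9/1, 5/10, 11/1, 5/12, 13/12, 13/14.
The maximum over both is 14; one such subsequence is 19, 10, 18, -2, 23, 11, 33, 22, 35, 9, 39, 2, 38, 3.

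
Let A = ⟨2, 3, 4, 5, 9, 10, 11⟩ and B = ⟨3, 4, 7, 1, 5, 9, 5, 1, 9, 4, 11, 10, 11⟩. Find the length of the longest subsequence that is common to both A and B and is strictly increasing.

A longest common strictly increasing subsequence is 3, 4, 5, 9, 10, 11 (length 6); it appears in order in both A and B, and no longer such subsequence exists.

6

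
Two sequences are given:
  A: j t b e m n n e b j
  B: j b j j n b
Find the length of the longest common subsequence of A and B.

4

Backtracking the LCS table gives one alignment: j (A1,B1) → b (A3,B2) → n (A7,B5) → b (A9,B6).
So the longest common subsequence has length 4.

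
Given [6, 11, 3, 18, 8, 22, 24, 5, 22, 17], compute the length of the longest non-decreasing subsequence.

5

Scanning left to right, the best length ending at each element is: 6→1, 11→2, 3→1, 18→3, 8→2, 22→4, 24→5, 5→2, 22→5, 17→3.
So the longest non-decreasing subsequence has length 5, e.g. 6, 11, 18, 22, 24.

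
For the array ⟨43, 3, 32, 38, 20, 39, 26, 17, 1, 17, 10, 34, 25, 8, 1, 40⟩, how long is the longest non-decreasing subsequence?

One longest non-decreasing subsequence is 3, 32, 38, 39, 40 (positions 2,3,4,6,16), of length 5; no longer one exists.

5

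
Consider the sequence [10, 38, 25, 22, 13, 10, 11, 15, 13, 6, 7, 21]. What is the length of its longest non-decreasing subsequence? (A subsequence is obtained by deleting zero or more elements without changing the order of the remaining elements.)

5

Scanning left to right, the best length ending at each element is: 10→1, 38→2, 25→2, 22→2, 13→2, 10→2, 11→3, 15→4, 13→4, 6→1, 7→2, 21→5.
So the longest non-decreasing subsequence has length 5, e.g. 10, 10, 11, 15, 21.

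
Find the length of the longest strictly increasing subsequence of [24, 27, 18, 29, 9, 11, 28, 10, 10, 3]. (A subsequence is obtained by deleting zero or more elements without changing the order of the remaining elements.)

Let dp[i] be the longest increasing subsequence ending at position i. Then dp = [1, 2, 1, 3, 1, 2, 3, 2, 2, 1].
The maximum is 3; one witness is 24, 27, 29 at positions 1,2,4.

3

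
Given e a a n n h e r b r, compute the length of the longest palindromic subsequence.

4

Using dp[i][j] = 2 + dp[i+1][j−1] if the ends match, else max(dp[i+1][j], dp[i][j−1]):
dp[1][10] = 4. A witness is enne at positions 1,4,5,7.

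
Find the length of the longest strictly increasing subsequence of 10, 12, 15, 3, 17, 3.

4

Let dp[i] be the longest increasing subsequence ending at position i. Then dp = [1, 2, 3, 1, 4, 1].
The maximum is 4; one witness is 10, 12, 15, 17 at positions 1,2,3,5.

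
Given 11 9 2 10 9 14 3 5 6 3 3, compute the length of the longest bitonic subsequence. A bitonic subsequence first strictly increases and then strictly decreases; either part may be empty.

Let inc[i] be the LIS ending at i and dec[i] the longest strictly decreasing subsequence starting at i. inc = [1, 1, 1, 2, 2, 3, 2, 3, 4, 2, 2], dec = [5, 3, 1, 4, 3, 3, 1, 2, 2, 1, 1].
max_i inc[i]+dec[i]−1 = 5, with one witness 11, 10, 9, 6, 3.

5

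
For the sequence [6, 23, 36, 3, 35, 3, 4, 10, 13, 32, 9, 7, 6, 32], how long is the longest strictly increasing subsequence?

5

Let dp[i] be the longest increasing subsequence ending at position i. Then dp = [1, 2, 3, 1, 3, 1, 2, 3, 4, 5, 3, 3, 3, 5].
The maximum is 5; one witness is 3, 4, 10, 13, 32 at positions 4,7,8,9,10.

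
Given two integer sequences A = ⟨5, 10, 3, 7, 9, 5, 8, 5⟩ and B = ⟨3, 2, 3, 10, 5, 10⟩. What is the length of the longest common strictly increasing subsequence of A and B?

For each value that appears in both, track the longest common increasing run ending there.
The best achievable length is 2; one witness is 3, 5 (A-positions 3,6, B-positions 1,5).

2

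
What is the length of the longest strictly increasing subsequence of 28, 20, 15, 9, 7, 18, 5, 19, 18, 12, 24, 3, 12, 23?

4

Scanning left to right, the best length ending at each element is: 28→1, 20→1, 15→1, 9→1, 7→1, 18→2, 5→1, 19→3, 18→2, 12→2, 24→4, 3→1, 12→2, 23→4.
So the longest increasing subsequence has length 4, e.g. 15, 18, 19, 24.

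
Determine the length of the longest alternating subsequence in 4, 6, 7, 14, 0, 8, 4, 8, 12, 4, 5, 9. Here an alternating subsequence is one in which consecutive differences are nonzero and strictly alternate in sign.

A longest alternating subsequence is 4, 6, 0, 8, 4, 8, 4, 5 (positions 1,2,5,6,7,8,10,11); its 7 consecutive differences strictly alternate in sign, and length 8 is optimal.

8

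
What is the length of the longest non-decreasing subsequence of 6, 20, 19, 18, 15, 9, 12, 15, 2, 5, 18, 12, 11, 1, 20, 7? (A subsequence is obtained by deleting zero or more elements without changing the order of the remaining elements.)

6

Let dp[i] be the longest non-decreasing subsequence ending at position i. Then dp = [1, 2, 2, 2, 2, 2, 3, 4, 1, 2, 5, 4, 3, 1, 6, 3].
The maximum is 6; one witness is 6, 9, 12, 15, 18, 20 at positions 1,6,7,8,11,15.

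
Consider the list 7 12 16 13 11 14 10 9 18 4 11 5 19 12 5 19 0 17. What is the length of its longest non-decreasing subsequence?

Scanning left to right, the best length ending at each element is: 7→1, 12→2, 16→3, 13→3, 11→2, 14→4, 10→2, 9→2, 18→5, 4→1, 11→3, 5→2, 19→6, 12→4, 5→3, 19→7, 0→1, 17→5.
So the longest non-decreasing subsequence has length 7, e.g. 7, 12, 13, 14, 18, 19, 19.

7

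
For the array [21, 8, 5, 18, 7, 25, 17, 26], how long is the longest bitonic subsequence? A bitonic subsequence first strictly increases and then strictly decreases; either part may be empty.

4

One longest bitonic subsequence is 8, 18, 25, 17 (positions 2,4,6,7): it rises to 25 then falls. Length 4 is optimal.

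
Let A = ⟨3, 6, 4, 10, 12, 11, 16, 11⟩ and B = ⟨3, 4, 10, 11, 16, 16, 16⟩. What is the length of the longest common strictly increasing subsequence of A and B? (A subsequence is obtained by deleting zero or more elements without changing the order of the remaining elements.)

A longest common strictly increasing subsequence is 3, 4, 10, 11, 16 (length 5); it appears in order in both A and B, and no longer such subsequence exists.

5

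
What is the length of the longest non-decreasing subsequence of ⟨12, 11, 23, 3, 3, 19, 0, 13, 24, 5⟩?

Let dp[i] be the longest non-decreasing subsequence ending at position i. Then dp = [1, 1, 2, 1, 2, 3, 1, 3, 4, 3].
The maximum is 4; one witness is 3, 3, 19, 24 at positions 4,5,6,9.

4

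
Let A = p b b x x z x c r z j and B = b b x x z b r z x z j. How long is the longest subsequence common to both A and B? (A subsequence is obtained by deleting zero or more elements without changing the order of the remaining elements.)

A longest common subsequence is bbxxzxzj (length 8); the LCS DP confirms no longer common subsequence exists.

8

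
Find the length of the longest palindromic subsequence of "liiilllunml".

Using dp[i][j] = 2 + dp[i+1][j−1] if the ends match, else max(dp[i+1][j], dp[i][j−1]):
dp[1][11] = 5. A witness is lllll at positions 1,5,6,7,11.

5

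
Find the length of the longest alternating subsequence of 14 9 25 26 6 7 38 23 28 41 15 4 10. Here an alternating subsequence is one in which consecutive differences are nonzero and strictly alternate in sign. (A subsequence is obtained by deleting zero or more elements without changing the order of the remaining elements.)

A longest alternating subsequence is 14, 9, 25, 6, 38, 23, 28, 4, 10 (positions 1,2,3,5,7,8,9,12,13); its 8 consecutive differences strictly alternate in sign, and length 9 is optimal.

9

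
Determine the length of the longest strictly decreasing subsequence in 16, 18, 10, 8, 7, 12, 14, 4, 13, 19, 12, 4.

Scanning left to right, the best length ending at each element is: 16→1, 18→1, 10→2, 8→3, 7→4, 12→2, 14→2, 4→5, 13→3, 19→1, 12→4, 4→5.
So the longest decreasing subsequence has length 5, e.g. 16, 10, 8, 7, 4.

5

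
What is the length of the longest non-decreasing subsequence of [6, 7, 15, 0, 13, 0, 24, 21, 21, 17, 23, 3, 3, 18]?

6

Let dp[i] be the longest non-decreasing subsequence ending at position i. Then dp = [1, 2, 3, 1, 3, 2, 4, 4, 5, 4, 6, 3, 4, 5].
The maximum is 6; one witness is 6, 7, 15, 21, 21, 23 at positions 1,2,3,8,9,11.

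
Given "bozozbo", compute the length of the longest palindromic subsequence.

One longest palindromic subsequence is ozozo (positions 2,3,4,5,7); it reads the same forward and backward, and the interval DP gives dp[1][7] = 5.

5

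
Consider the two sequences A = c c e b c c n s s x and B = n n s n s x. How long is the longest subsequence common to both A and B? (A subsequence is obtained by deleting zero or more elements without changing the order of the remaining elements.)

A longest common subsequence is nssx (length 4); the LCS DP confirms no longer common subsequence exists.

4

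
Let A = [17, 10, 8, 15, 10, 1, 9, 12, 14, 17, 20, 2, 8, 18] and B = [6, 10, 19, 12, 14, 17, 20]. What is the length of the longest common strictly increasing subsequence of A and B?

A longest common strictly increasing subsequence is 10, 12, 14, 17, 20 (length 5); it appears in order in both A and B, and no longer such subsequence exists.

5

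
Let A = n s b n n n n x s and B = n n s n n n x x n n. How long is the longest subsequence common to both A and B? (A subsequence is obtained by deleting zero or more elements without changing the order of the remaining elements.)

A longest common subsequence is nsnnnn (length 6); the LCS DP confirms no longer common subsequence exists.

6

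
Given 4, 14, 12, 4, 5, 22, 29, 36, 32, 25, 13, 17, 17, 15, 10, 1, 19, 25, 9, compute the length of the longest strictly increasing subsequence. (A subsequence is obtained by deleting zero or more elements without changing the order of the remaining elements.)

6

One longest increasing subsequence is 4, 12, 13, 17, 19, 25 (positions 1,3,11,12,17,18), of length 6; no longer one exists.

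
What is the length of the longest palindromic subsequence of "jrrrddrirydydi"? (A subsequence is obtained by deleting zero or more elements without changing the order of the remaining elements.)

Using dp[i][j] = 2 + dp[i+1][j−1] if the ends match, else max(dp[i+1][j], dp[i][j−1]):
dp[1][14] = 7. A witness is ddrirdd at positions 5,6,7,8,9,11,13.

7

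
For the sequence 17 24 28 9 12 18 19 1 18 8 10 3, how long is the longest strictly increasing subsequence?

4

Let dp[i] be the longest increasing subsequence ending at position i. Then dp = [1, 2, 3, 1, 2, 3, 4, 1, 3, 2, 3, 2].
The maximum is 4; one witness is 9, 12, 18, 19 at positions 4,5,6,7.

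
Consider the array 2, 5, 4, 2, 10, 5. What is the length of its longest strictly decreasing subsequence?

Scanning left to right, the best length ending at each element is: 2→1, 5→1, 4→2, 2→3, 10→1, 5→2.
So the longest decreasing subsequence has length 3, e.g. 5, 4, 2.

3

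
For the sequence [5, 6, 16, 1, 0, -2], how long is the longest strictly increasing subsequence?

3

Let dp[i] be the longest increasing subsequence ending at position i. Then dp = [1, 2, 3, 1, 1, 1].
The maximum is 3; one witness is 5, 6, 16 at positions 1,2,3.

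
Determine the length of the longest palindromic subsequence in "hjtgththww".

One longest palindromic subsequence is hthth (positions 1,3,6,7,8); it reads the same forward and backward, and the interval DP gives dp[1][10] = 5.

5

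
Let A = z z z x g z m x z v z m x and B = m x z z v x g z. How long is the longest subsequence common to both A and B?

Backtracking the LCS table gives one alignment: z (A1,B3) → z (A2,B4) → x (A4,B6) → g (A5,B7) → z (A11,B8).
So the longest common subsequence has length 5.

5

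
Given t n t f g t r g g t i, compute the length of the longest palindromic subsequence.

5

Using dp[i][j] = 2 + dp[i+1][j−1] if the ends match, else max(dp[i+1][j], dp[i][j−1]):
dp[1][11] = 5. A witness is tgggt at positions 3,5,8,9,10.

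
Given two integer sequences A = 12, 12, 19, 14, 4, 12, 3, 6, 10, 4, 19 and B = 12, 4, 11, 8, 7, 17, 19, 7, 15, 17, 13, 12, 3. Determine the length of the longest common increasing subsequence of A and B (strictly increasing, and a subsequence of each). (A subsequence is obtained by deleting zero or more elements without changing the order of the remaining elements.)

A longest common strictly increasing subsequence is 12, 19 (length 2); it appears in order in both A and B, and no longer such subsequence exists.

2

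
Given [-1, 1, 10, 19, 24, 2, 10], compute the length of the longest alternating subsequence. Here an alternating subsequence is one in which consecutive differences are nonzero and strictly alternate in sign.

A longest alternating subsequence is -1, 10, 2, 10 (positions 1,3,6,7); its 3 consecutive differences strictly alternate in sign, and length 4 is optimal.

4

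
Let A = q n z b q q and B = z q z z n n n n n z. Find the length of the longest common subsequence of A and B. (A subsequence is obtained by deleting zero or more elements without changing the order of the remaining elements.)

3

A longest common subsequence is qnz (length 3); the LCS DP confirms no longer common subsequence exists.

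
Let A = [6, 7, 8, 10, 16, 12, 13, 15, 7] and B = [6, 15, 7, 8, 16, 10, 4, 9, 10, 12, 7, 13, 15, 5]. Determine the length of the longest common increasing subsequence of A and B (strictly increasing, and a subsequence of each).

For each value that appears in both, track the longest common increasing run ending there.
The best achievable length is 7; one witness is 6, 7, 8, 10, 12, 13, 15 (A-positions 1,2,3,4,6,7,8, B-positions 1,3,4,6,10,12,13).

7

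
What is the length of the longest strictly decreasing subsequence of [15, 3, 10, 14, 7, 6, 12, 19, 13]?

Let dp[i] be the longest decreasing subsequence ending at position i. Then dp = [1, 2, 2, 2, 3, 4, 3, 1, 3].
The maximum is 4; one witness is 15, 10, 7, 6 at positions 1,3,5,6.

4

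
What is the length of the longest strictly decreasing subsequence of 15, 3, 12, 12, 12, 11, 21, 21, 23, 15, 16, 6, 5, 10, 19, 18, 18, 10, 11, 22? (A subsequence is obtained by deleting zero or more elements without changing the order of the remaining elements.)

One longest decreasing subsequence is 15, 12, 11, 6, 5 (positions 1,3,6,12,13), of length 5; no longer one exists.

5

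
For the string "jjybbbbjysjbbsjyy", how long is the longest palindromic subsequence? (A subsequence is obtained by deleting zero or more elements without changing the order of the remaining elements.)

10

Using dp[i][j] = 2 + dp[i+1][j−1] if the ends match, else max(dp[i+1][j], dp[i][j−1]):
dp[1][17] = 10. A witness is jjybbbbyjj at positions 1,2,3,4,5,6,7,9,11,15.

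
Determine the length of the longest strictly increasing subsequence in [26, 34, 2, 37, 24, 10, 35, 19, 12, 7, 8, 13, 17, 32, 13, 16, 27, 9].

Let dp[i] be the longest increasing subsequence ending at position i. Then dp = [1, 2, 1, 3, 2, 2, 3, 3, 3, 2, 3, 4, 5, 6, 4, 5, 6, 4].
The maximum is 6; one witness is 2, 10, 12, 13, 17, 32 at positions 3,6,9,12,13,14.

6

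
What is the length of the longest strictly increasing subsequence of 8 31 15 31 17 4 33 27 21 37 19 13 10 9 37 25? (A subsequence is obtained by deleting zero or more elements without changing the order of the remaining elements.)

Scanning left to right, the best length ending at each element is: 8→1, 31→2, 15→2, 31→3, 17→3, 4→1, 33→4, 27→4, 21→4, 37→5, 19→4, 13→2, 10→2, 9→2, 37→5, 25→5.
So the longest increasing subsequence has length 5, e.g. 8, 15, 31, 33, 37.

5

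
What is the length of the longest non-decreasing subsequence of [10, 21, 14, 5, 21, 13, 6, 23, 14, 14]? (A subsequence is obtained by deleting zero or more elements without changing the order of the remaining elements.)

Scanning left to right, the best length ending at each element is: 10→1, 21→2, 14→2, 5→1, 21→3, 13→2, 6→2, 23→4, 14→3, 14→4.
So the longest non-decreasing subsequence has length 4, e.g. 10, 21, 21, 23.

4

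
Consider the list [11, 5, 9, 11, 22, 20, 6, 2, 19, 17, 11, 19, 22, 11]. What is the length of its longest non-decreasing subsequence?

Scanning left to right, the best length ending at each element is: 11→1, 5→1, 9→2, 11→3, 22→4, 20→4, 6→2, 2→1, 19→4, 17→4, 11→4, 19→5, 22→6, 11→5.
So the longest non-decreasing subsequence has length 6, e.g. 5, 9, 11, 19, 19, 22.

6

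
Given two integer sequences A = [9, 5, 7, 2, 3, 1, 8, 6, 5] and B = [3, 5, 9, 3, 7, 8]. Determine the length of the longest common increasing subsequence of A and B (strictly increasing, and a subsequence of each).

3

A longest common strictly increasing subsequence is 5, 7, 8 (length 3); it appears in order in both A and B, and no longer such subsequence exists.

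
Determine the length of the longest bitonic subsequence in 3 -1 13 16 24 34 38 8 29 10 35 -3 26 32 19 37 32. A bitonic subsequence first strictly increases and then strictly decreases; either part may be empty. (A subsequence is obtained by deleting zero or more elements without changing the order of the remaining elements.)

9

One longest bitonic subsequence is 3, 13, 16, 24, 34, 38, 35, 32, 19 (positions 1,3,4,5,6,7,11,14,15): it rises to 38 then falls. Length 9 is optimal.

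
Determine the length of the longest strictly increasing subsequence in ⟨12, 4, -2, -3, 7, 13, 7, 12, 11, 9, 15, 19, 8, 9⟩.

Let dp[i] be the longest increasing subsequence ending at position i. Then dp = [1, 1, 1, 1, 2, 3, 2, 3, 3, 3, 4, 5, 3, 4].
The maximum is 5; one witness is 4, 7, 13, 15, 19 at positions 2,5,6,11,12.

5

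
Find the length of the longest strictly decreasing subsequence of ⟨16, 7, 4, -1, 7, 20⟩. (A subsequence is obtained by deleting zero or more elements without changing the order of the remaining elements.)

Scanning left to right, the best length ending at each element is: 16→1, 7→2, 4→3, -1→4, 7→2, 20→1.
So the longest decreasing subsequence has length 4, e.g. 16, 7, 4, -1.

4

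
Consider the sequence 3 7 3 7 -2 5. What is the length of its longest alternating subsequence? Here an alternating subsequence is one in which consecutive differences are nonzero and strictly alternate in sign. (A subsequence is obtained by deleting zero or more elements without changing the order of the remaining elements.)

A longest alternating subsequence is 3, 7, 3, 7, -2, 5 (positions 1,2,3,4,5,6); its 5 consecutive differences strictly alternate in sign, and length 6 is optimal.

6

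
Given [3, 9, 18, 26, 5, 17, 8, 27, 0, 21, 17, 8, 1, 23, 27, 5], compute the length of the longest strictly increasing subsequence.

6

One longest increasing subsequence is 3, 9, 18, 21, 23, 27 (positions 1,2,3,10,14,15), of length 6; no longer one exists.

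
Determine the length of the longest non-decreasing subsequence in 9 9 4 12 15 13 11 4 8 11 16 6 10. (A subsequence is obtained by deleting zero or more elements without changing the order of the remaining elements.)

5

Let dp[i] be the longest non-decreasing subsequence ending at position i. Then dp = [1, 2, 1, 3, 4, 4, 3, 2, 3, 4, 5, 3, 4].
The maximum is 5; one witness is 9, 9, 12, 15, 16 at positions 1,2,4,5,11.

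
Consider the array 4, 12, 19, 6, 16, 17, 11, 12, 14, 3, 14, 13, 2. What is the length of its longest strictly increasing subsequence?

Let dp[i] be the longest increasing subsequence ending at position i. Then dp = [1, 2, 3, 2, 3, 4, 3, 4, 5, 1, 5, 5, 1].
The maximum is 5; one witness is 4, 6, 11, 12, 14 at positions 1,4,7,8,9.

5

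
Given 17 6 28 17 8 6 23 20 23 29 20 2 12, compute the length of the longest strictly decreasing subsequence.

Let dp[i] be the longest decreasing subsequence ending at position i. Then dp = [1, 2, 1, 2, 3, 4, 2, 3, 2, 1, 3, 5, 4].
The maximum is 5; one witness is 28, 17, 8, 6, 2 at positions 3,4,5,6,12.

5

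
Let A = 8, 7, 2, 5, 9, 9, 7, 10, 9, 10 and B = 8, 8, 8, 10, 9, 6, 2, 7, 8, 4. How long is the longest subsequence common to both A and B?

Backtracking the LCS table gives one alignment: 8 (A1,B3) → 2 (A3,B7) → 7 (A7,B8).
So the longest common subsequence has length 3.

3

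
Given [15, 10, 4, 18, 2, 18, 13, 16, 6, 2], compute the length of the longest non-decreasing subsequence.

3

Scanning left to right, the best length ending at each element is: 15→1, 10→1, 4→1, 18→2, 2→1, 18→3, 13→2, 16→3, 6→2, 2→2.
So the longest non-decreasing subsequence has length 3, e.g. 15, 18, 18.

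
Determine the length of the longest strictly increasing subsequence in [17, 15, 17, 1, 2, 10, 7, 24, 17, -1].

4

Let dp[i] be the longest increasing subsequence ending at position i. Then dp = [1, 1, 2, 1, 2, 3, 3, 4, 4, 1].
The maximum is 4; one witness is 1, 2, 10, 24 at positions 4,5,6,8.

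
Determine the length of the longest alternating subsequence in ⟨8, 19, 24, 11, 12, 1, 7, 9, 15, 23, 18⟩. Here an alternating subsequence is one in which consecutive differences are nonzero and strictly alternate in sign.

7

Track the best alternating length ending on an up-step vs a down-step at each position: up/down = 1/1, 2/1, 2/1, 2/3, 4/3, 1/5, 6/5, 6/5, 6/3, 6/3, 6/7.
The maximum over both is 7; one such subsequence is 8, 19, 11, 12, 1, 23, 18.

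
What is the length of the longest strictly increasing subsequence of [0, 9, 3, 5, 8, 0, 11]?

5

Let dp[i] be the longest increasing subsequence ending at position i. Then dp = [1, 2, 2, 3, 4, 1, 5].
The maximum is 5; one witness is 0, 3, 5, 8, 11 at positions 1,3,4,5,7.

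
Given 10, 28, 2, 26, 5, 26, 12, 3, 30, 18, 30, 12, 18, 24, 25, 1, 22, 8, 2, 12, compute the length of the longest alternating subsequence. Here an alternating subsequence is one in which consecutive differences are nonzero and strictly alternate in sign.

A longest alternating subsequence is 10, 28, 2, 26, 5, 26, 12, 30, 18, 30, 12, 18, 1, 22, 8, 12 (positions 1,2,3,4,5,6,7,9,10,11,12,13,16,17,18,20); its 15 consecutive differences strictly alternate in sign, and length 16 is optimal.

16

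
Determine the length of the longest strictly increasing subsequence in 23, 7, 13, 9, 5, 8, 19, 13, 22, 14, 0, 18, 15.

Let dp[i] be the longest increasing subsequence ending at position i. Then dp = [1, 1, 2, 2, 1, 2, 3, 3, 4, 4, 1, 5, 5].
The maximum is 5; one witness is 7, 9, 13, 14, 18 at positions 2,4,8,10,12.

5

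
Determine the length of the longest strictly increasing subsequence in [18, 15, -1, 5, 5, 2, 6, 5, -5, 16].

4

Scanning left to right, the best length ending at each element is: 18→1, 15→1, -1→1, 5→2, 5→2, 2→2, 6→3, 5→3, -5→1, 16→4.
So the longest increasing subsequence has length 4, e.g. -1, 5, 6, 16.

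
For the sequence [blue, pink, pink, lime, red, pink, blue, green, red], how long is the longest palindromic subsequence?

Using dp[i][j] = 2 + dp[i+1][j−1] if the ends match, else max(dp[i+1][j], dp[i][j−1]):
dp[1][9] = 5. A witness is blue pink red pink blue at positions 1,2,5,6,7.

5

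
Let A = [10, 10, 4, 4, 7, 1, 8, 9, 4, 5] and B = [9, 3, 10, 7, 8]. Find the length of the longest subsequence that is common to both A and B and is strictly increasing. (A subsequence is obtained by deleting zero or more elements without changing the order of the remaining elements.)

A longest common strictly increasing subsequence is 7, 8 (length 2); it appears in order in both A and B, and no longer such subsequence exists.

2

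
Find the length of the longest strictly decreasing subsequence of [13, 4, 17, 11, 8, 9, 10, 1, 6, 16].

4

One longest decreasing subsequence is 13, 11, 8, 1 (positions 1,4,5,8), of length 4; no longer one exists.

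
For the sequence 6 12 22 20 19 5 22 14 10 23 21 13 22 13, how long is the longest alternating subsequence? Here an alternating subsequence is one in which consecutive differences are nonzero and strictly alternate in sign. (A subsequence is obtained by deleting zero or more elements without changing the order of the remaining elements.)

Track the best alternating length ending on an up-step vs a down-step at each position: up/down = 1/1, 2/1, 2/1, 2/3, 2/3, 1/3, 4/1, 4/5, 4/5, 6/1, 6/7, 6/7, 8/7, 6/9.
The maximum over both is 9; one such subsequence is 6, 22, 20, 22, 14, 23, 21, 22, 13.

9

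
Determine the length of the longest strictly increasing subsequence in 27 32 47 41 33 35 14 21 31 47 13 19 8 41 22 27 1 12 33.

Let dp[i] be the longest increasing subsequence ending at position i. Then dp = [1, 2, 3, 3, 3, 4, 1, 2, 3, 5, 1, 2, 1, 5, 3, 4, 1, 2, 5].
The maximum is 5; one witness is 27, 32, 33, 35, 47 at positions 1,2,5,6,10.

5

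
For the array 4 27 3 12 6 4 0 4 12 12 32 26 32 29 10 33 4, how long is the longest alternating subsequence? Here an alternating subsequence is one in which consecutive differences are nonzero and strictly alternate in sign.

11

A longest alternating subsequence is 4, 27, 3, 12, 6, 32, 26, 32, 29, 33, 4 (positions 1,2,3,4,5,11,12,13,14,16,17); its 10 consecutive differences strictly alternate in sign, and length 11 is optimal.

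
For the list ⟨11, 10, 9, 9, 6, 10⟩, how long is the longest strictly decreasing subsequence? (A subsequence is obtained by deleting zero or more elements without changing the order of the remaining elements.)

Let dp[i] be the longest decreasing subsequence ending at position i. Then dp = [1, 2, 3, 3, 4, 2].
The maximum is 4; one witness is 11, 10, 9, 6 at positions 1,2,3,5.

4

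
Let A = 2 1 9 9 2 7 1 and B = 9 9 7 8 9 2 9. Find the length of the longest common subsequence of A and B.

3

A longest common subsequence is 9, 9, 2 (length 3); the LCS DP confirms no longer common subsequence exists.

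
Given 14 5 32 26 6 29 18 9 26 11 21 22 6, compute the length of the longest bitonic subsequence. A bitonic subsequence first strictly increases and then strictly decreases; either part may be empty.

7

One longest bitonic subsequence is 5, 6, 9, 11, 21, 22, 6 (positions 2,5,8,10,11,12,13): it rises to 22 then falls. Length 7 is optimal.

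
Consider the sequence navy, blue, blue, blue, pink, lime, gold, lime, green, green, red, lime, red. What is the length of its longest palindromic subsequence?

4

Using dp[i][j] = 2 + dp[i+1][j−1] if the ends match, else max(dp[i+1][j], dp[i][j−1]):
dp[1][13] = 4. A witness is lime green green lime at positions 8,9,10,12.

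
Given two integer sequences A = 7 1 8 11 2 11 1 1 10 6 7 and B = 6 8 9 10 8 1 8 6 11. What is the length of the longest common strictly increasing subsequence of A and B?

3

For each value that appears in both, track the longest common increasing run ending there.
The best achievable length is 3; one witness is 1, 8, 11 (A-positions 2,3,4, B-positions 6,7,9).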